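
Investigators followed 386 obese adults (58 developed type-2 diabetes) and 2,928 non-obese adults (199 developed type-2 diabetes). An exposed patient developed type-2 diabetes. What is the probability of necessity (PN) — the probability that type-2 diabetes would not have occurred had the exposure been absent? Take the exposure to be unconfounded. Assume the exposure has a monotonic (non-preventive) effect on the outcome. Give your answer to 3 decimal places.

PN ≈ 0.548

p₁ = P(outcome | exposed) = 58/386 = 0.15026
p₀ = P(outcome | unexposed) = 199/2928 = 0.067964
Under exogeneity and monotonicity, PN = (p₁ − p₀) / p₁.
PN = (0.15026 − 0.067964) / 0.15026 = 0.082295 / 0.15026 ≈ 0.5477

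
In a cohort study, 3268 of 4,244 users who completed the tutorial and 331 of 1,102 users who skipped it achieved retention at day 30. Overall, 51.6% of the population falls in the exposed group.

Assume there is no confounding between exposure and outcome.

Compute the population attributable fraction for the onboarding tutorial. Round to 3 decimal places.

PAF ≈ 0.447

p₁ = P(outcome | exposed) = 3268/4244 = 0.77003
p₀ = P(outcome | unexposed) = 331/1102 = 0.30036
Overall risk P(Y=1) = π·p₁ + (1−π)·p₀ = 0.516×0.77003 + 0.484×0.30036 = 0.54271.
Under exogeneity, PAF = [P(Y=1) − p₀] / P(Y=1).
PAF = (0.54271 − 0.30036) / 0.54271 ≈ 0.4466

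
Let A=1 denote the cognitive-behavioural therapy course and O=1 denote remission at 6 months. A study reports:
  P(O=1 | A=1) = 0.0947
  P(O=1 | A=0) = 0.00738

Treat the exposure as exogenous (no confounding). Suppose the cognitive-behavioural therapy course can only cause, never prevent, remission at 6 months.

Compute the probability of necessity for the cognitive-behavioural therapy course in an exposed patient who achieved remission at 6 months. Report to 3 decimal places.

Let p₁ = 0.0947, p₀ = 0.00738.
Under exogeneity and monotonicity, PN = (p₁ − p₀) / p₁.
PN = (0.0947 − 0.00738) / 0.0947 = 0.08732 / 0.0947 ≈ 0.9221

PN ≈ 0.922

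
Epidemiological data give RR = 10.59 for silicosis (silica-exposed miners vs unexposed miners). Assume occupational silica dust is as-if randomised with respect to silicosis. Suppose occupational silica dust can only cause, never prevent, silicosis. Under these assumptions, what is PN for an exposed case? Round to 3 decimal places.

Under exogeneity and monotonicity, PN = (RR − 1) / RR = 1 − 1/RR.
PN = (10.59 − 1) / 10.59 = 9.59 / 10.59 ≈ 0.9056

PN ≈ 0.906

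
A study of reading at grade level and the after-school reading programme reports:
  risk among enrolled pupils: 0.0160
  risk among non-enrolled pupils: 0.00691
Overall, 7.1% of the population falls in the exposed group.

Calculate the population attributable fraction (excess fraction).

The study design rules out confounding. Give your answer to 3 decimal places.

Let p₁ = 0.016, p₀ = 0.00691.
Overall risk P(Y=1) = π·p₁ + (1−π)·p₀ = 0.071×0.016 + 0.929×0.00691 = 0.0075554.
Under exogeneity, PAF = [P(Y=1) − p₀] / P(Y=1).
PAF = (0.0075554 − 0.00691) / 0.0075554 ≈ 0.0854

PAF ≈ 0.085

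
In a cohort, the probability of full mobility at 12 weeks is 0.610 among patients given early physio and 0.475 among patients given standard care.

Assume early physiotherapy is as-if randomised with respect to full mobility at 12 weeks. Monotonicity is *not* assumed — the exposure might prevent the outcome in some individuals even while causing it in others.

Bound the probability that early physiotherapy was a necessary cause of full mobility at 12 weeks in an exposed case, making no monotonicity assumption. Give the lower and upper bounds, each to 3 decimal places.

Let p₁ = 0.61, p₀ = 0.475.
Under exogeneity alone the bounds on PN are max{0,(p₁−p₀)/p₁} ≤ PN ≤ min{1,(1−p₀)/p₁}.
  lower = (p₁ − p₀)/p₁ = 0.135 / 0.61 ≈ 0.2213
  upper = min{1, (1 − p₀)/p₁} = 0.525 / 0.61 ≈ 0.8607

0.221 ≤ PN ≤ 0.861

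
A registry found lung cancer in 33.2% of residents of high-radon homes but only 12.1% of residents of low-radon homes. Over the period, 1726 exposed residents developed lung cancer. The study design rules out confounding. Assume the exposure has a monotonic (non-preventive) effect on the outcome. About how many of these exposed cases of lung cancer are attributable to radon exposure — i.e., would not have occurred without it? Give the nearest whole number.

about 1097 cases

p₁ = 0.332, p₀ = 0.121.
PN = (p₁ − p₀)/p₁ = (0.332 − 0.121) / 0.332 ≈ 0.63554.
Attributable cases ≈ PN × (exposed cases) = 0.63554 × 1726 ≈ 1096.95.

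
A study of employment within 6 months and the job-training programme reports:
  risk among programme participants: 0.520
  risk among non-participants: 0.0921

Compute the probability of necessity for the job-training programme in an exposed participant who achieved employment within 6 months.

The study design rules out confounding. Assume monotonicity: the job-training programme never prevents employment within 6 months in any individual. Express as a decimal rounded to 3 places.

Let p₁ = 0.52, p₀ = 0.0921.
Under exogeneity and monotonicity, PN = (p₁ − p₀) / p₁.
PN = (0.52 − 0.0921) / 0.52 = 0.4279 / 0.52 ≈ 0.8229

PN ≈ 0.823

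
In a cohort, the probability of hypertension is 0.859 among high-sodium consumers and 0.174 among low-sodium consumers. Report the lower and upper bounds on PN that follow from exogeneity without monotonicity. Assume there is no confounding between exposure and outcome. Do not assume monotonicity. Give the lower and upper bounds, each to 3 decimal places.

Let p₁ = 0.859, p₀ = 0.174.
Under exogeneity alone the bounds on PN are max{0,(p₁−p₀)/p₁} ≤ PN ≤ min{1,(1−p₀)/p₁}.
  lower = (p₁ − p₀)/p₁ = 0.685 / 0.859 ≈ 0.7974
  upper = min{1, (1 − p₀)/p₁} = 0.826 / 0.859 ≈ 0.9616

0.797 ≤ PN ≤ 0.962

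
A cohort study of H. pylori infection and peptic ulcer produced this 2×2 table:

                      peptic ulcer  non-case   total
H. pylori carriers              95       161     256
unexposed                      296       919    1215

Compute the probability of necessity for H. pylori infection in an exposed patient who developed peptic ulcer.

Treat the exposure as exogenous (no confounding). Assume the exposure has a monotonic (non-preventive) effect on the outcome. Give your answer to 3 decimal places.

PN ≈ 0.344

p₁ = P(outcome | exposed) = 95/256 = 0.37109
p₀ = P(outcome | unexposed) = 296/1215 = 0.24362
Under exogeneity and monotonicity, PN = (p₁ − p₀)/p₁.
PN = (0.37109 − 0.24362) / 0.37109 ≈ 0.3435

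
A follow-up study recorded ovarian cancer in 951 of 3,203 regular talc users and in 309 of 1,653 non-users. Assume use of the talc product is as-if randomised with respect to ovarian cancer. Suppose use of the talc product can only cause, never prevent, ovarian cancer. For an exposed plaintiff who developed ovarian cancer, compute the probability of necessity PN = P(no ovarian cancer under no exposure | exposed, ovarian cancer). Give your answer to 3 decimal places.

PN ≈ 0.370

p₁ = P(outcome | exposed) = 951/3203 = 0.29691
p₀ = P(outcome | unexposed) = 309/1653 = 0.18693
Under exogeneity and monotonicity, PN = (p₁ − p₀) / p₁.
PN = (0.29691 − 0.18693) / 0.29691 = 0.10998 / 0.29691 ≈ 0.3704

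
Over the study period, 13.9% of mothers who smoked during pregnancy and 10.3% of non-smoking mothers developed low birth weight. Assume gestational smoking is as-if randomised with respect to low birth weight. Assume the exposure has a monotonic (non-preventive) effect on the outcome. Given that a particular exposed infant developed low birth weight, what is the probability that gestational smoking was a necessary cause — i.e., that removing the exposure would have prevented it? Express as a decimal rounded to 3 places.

PN ≈ 0.259

p₁ = 0.139, p₀ = 0.103.
Under exogeneity and monotonicity, PN = (p₁ − p₀) / p₁.
PN = (0.139 − 0.103) / 0.139 = 0.036 / 0.139 ≈ 0.2590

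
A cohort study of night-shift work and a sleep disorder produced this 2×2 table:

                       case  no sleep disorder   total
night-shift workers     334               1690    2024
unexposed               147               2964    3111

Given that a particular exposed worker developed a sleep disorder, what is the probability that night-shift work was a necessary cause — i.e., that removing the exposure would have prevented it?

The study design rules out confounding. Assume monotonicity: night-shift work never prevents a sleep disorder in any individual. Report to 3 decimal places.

p₁ = P(outcome | exposed) = 334/2024 = 0.16502
p₀ = P(outcome | unexposed) = 147/3111 = 0.047252
Under exogeneity and monotonicity, PN = (p₁ − p₀) / p₁.
PN = (0.16502 − 0.047252) / 0.16502 = 0.11777 / 0.16502 ≈ 0.7137

PN ≈ 0.714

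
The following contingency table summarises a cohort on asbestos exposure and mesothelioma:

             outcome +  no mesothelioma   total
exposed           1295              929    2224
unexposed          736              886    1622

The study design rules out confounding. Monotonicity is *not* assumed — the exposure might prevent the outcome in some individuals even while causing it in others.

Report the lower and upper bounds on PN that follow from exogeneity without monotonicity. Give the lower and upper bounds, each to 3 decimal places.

0.221 ≤ PN ≤ 0.938

p₁ = P(outcome | exposed) = 1295/2224 = 0.58228
p₀ = P(outcome | unexposed) = 736/1622 = 0.45376
Under exogeneity alone the bounds on PN are max{0,(p₁−p₀)/p₁} ≤ PN ≤ min{1,(1−p₀)/p₁}.
  lower = (p₁ − p₀)/p₁ = 0.12852 / 0.58228 ≈ 0.2207
  upper = min{1, (1 − p₀)/p₁} = 0.54624 / 0.58228 ≈ 0.9381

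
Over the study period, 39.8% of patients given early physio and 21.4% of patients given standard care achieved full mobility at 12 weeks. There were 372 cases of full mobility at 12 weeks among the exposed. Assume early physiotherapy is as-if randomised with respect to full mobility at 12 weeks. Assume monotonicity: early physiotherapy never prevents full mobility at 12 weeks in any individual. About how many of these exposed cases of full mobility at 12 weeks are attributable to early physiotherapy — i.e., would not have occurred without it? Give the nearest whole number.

p₁ = 0.398, p₀ = 0.214.
PN = (p₁ − p₀)/p₁ = (0.398 − 0.214) / 0.398 ≈ 0.46231.
Attributable cases ≈ PN × (exposed cases) = 0.46231 × 372 ≈ 171.98.

about 172 cases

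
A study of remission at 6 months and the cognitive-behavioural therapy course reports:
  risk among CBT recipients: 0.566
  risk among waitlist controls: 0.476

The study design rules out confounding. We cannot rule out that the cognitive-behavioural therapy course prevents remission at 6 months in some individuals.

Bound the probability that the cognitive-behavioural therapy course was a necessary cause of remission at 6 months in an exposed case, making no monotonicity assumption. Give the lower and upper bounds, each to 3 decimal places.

0.159 ≤ PN ≤ 0.926

Let p₁ = 0.566, p₀ = 0.476.
Under exogeneity alone the bounds on PN are max{0,(p₁−p₀)/p₁} ≤ PN ≤ min{1,(1−p₀)/p₁}.
  lower = (p₁ − p₀)/p₁ = 0.09 / 0.566 ≈ 0.1590
  upper = min{1, (1 − p₀)/p₁} = 0.524 / 0.566 ≈ 0.9258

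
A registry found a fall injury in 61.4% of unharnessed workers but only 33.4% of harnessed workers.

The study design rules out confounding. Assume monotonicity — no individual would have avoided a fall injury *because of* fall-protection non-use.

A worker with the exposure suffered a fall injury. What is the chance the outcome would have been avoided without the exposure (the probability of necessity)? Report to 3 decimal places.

PN ≈ 0.456

p₁ = 0.614, p₀ = 0.334.
Under exogeneity and monotonicity, PN = (p₁ − p₀) / p₁.
PN = (0.614 − 0.334) / 0.614 = 0.28 / 0.614 ≈ 0.4560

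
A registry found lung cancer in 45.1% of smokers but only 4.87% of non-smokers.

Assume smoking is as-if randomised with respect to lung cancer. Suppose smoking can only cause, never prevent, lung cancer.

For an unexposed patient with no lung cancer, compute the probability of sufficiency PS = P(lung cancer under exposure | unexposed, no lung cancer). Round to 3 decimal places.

p₁ = 0.451, p₀ = 0.0487.
Under exogeneity and monotonicity, PS = (p₁ − p₀) / (1 − p₀).
PS = (0.451 − 0.0487) / (1 − 0.0487) = 0.4023 / 0.9513 ≈ 0.4229

PS ≈ 0.423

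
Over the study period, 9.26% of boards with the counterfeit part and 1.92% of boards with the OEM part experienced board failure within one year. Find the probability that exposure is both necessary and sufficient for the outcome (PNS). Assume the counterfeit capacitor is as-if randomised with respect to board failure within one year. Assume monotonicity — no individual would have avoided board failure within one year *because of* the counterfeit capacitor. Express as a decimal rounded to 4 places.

p₁ = 0.0926, p₀ = 0.0192.
Under exogeneity and monotonicity, PNS = p₁ − p₀.
PNS = 0.0926 − 0.0192 = 0.0734

PNS ≈ 0.0734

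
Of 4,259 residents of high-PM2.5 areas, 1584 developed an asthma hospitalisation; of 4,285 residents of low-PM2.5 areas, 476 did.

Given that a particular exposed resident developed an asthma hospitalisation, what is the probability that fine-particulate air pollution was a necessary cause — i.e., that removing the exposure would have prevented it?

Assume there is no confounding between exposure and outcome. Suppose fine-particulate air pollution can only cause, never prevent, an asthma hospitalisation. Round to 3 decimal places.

PN ≈ 0.701

p₁ = P(outcome | exposed) = 1584/4259 = 0.37192
p₀ = P(outcome | unexposed) = 476/4285 = 0.11109
Under exogeneity and monotonicity, PN = (p₁ − p₀) / p₁.
PN = (0.37192 − 0.11109) / 0.37192 = 0.26083 / 0.37192 ≈ 0.7013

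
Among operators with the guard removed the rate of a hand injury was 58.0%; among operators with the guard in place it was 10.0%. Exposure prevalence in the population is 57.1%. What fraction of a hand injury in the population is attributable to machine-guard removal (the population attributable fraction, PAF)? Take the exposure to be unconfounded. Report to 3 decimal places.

PAF ≈ 0.733

p₁ = 0.58, p₀ = 0.1.
Overall risk P(Y=1) = π·p₁ + (1−π)·p₀ = 0.571×0.58 + 0.429×0.1 = 0.37408.
Under exogeneity, PAF = [P(Y=1) − p₀] / P(Y=1).
PAF = (0.37408 − 0.1) / 0.37408 ≈ 0.7327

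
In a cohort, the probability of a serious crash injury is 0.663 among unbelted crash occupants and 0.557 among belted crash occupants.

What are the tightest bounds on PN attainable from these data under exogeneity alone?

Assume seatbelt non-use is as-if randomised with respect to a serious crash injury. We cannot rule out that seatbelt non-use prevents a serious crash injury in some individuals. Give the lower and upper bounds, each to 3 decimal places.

Let p₁ = 0.663, p₀ = 0.557.
Under exogeneity alone the bounds on PN are max{0,(p₁−p₀)/p₁} ≤ PN ≤ min{1,(1−p₀)/p₁}.
  lower = (p₁ − p₀)/p₁ = 0.106 / 0.663 ≈ 0.1599
  upper = min{1, (1 − p₀)/p₁} = 0.443 / 0.663 ≈ 0.6682

0.160 ≤ PN ≤ 0.668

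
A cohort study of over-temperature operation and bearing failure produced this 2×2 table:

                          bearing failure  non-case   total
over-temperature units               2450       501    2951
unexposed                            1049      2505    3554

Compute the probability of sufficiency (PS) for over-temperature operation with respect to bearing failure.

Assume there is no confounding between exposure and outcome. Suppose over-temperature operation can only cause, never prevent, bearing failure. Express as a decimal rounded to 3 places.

PS ≈ 0.759

p₁ = P(outcome | exposed) = 2450/2951 = 0.83023
p₀ = P(outcome | unexposed) = 1049/3554 = 0.29516
Under exogeneity and monotonicity, PS = (p₁ − p₀)/(1 − p₀).
PS = (0.83023 − 0.29516) / 0.70484 ≈ 0.7591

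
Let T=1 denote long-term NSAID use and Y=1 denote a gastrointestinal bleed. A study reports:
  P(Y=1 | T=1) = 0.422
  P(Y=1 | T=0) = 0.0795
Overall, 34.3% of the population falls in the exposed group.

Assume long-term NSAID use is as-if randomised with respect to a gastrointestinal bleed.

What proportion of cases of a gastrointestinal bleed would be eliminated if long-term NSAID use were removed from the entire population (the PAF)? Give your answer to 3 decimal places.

PAF ≈ 0.596

Let p₁ = 0.422, p₀ = 0.0795.
Overall risk P(Y=1) = π·p₁ + (1−π)·p₀ = 0.343×0.422 + 0.657×0.0795 = 0.19698.
Under exogeneity, PAF = [P(Y=1) − p₀] / P(Y=1).
PAF = (0.19698 − 0.0795) / 0.19698 ≈ 0.5964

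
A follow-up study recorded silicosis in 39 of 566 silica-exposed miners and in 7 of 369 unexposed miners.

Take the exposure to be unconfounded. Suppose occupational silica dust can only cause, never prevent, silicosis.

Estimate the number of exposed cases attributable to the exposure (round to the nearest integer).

about 28 cases

p₁ = P(outcome | exposed) = 39/566 = 0.068905
p₀ = P(outcome | unexposed) = 7/369 = 0.01897
PN = (p₁ − p₀)/p₁ = (0.068905 − 0.01897) / 0.068905 ≈ 0.72469.
Attributable cases ≈ PN × (exposed cases) = 0.72469 × 39 ≈ 28.26.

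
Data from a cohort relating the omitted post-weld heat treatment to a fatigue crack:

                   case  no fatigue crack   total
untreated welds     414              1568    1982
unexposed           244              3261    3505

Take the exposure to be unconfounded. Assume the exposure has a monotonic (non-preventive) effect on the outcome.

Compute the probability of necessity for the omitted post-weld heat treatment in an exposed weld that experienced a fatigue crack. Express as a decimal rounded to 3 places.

p₁ = P(outcome | exposed) = 414/1982 = 0.20888
p₀ = P(outcome | unexposed) = 244/3505 = 0.069615
Under exogeneity and monotonicity, PN = (p₁ − p₀)/p₁.
PN = (0.20888 − 0.069615) / 0.20888 ≈ 0.6667

PN ≈ 0.667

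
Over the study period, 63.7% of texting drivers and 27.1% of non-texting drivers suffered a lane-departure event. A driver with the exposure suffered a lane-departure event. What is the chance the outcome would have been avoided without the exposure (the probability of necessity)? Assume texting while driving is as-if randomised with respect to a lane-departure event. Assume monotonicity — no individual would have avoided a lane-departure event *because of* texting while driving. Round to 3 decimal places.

PN ≈ 0.575

p₁ = 0.637, p₀ = 0.271.
Under exogeneity and monotonicity, PN = (p₁ − p₀) / p₁.
PN = (0.637 − 0.271) / 0.637 = 0.366 / 0.637 ≈ 0.5746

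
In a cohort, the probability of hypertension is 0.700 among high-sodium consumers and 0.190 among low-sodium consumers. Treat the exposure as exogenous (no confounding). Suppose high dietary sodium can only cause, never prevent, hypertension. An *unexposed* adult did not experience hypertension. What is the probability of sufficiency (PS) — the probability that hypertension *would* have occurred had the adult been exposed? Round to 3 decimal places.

PS ≈ 0.630

Let p₁ = 0.7, p₀ = 0.19.
Under exogeneity and monotonicity, PS = (p₁ − p₀) / (1 − p₀).
PS = (0.7 − 0.19) / (1 − 0.19) = 0.51 / 0.81 ≈ 0.6296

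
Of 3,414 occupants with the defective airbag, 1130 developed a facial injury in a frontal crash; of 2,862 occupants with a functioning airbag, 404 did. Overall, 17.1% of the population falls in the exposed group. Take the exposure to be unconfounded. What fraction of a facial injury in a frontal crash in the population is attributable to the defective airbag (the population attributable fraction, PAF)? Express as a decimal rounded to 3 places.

PAF ≈ 0.187

p₁ = P(outcome | exposed) = 1130/3414 = 0.33099
p₀ = P(outcome | unexposed) = 404/2862 = 0.14116
Overall risk P(Y=1) = π·p₁ + (1−π)·p₀ = 0.171×0.33099 + 0.829×0.14116 = 0.17362.
Under exogeneity, PAF = [P(Y=1) − p₀] / P(Y=1).
PAF = (0.17362 − 0.14116) / 0.17362 ≈ 0.1870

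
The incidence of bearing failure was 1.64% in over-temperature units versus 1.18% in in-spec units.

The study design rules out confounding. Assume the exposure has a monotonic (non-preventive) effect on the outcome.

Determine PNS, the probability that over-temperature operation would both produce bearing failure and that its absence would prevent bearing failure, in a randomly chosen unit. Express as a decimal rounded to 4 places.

PNS ≈ 0.0046

p₁ = 0.0164, p₀ = 0.0118.
Under exogeneity and monotonicity, PNS = p₁ − p₀.
PNS = 0.0164 − 0.0118 = 0.0046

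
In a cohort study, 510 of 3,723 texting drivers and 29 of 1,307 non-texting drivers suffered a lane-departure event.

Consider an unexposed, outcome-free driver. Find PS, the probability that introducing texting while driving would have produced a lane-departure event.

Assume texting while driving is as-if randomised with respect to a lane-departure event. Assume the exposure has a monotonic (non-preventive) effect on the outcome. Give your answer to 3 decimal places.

p₁ = P(outcome | exposed) = 510/3723 = 0.13699
p₀ = P(outcome | unexposed) = 29/1307 = 0.022188
Under exogeneity and monotonicity, PS = (p₁ − p₀) / (1 − p₀).
PS = (0.13699 − 0.022188) / (1 − 0.022188) = 0.1148 / 0.97781 ≈ 0.1174

PS ≈ 0.117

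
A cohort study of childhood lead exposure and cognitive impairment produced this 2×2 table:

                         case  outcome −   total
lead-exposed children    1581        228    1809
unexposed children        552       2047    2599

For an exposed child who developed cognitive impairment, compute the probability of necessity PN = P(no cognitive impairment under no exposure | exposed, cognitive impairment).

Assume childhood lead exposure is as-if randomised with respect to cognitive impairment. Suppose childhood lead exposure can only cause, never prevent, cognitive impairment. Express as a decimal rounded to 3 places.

p₁ = P(outcome | exposed) = 1581/1809 = 0.87396
p₀ = P(outcome | unexposed) = 552/2599 = 0.21239
Under exogeneity and monotonicity, PN = (p₁ − p₀)/p₁.
PN = (0.87396 − 0.21239) / 0.87396 ≈ 0.7570

PN ≈ 0.757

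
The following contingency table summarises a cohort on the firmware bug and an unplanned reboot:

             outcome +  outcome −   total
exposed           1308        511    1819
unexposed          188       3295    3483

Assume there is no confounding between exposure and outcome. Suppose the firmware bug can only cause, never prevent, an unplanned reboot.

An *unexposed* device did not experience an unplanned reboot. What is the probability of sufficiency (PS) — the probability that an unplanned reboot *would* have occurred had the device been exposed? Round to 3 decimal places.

PS ≈ 0.703

p₁ = P(outcome | exposed) = 1308/1819 = 0.71908
p₀ = P(outcome | unexposed) = 188/3483 = 0.053976
Under exogeneity and monotonicity, PS = (p₁ − p₀)/(1 − p₀).
PS = (0.71908 − 0.053976) / 0.94602 ≈ 0.7030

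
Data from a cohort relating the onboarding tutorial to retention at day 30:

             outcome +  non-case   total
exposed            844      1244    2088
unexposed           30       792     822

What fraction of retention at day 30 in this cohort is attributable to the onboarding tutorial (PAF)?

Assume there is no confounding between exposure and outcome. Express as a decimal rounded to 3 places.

PAF ≈ 0.878

p₁ = P(outcome | exposed) = 844/2088 = 0.40421
p₀ = P(outcome | unexposed) = 30/822 = 0.036496
Exposure prevalence π = 2088/2910 = 0.71753; overall risk P(Y=1) = 0.30034.
Under exogeneity, PAF = [P(Y=1) − p₀]/P(Y=1).
PAF = (0.30034 − 0.036496) / 0.30034 ≈ 0.8785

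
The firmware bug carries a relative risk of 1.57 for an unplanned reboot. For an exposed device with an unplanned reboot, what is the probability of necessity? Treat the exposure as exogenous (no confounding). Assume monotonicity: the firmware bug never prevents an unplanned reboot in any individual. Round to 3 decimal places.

Under exogeneity and monotonicity, PN = (RR − 1) / RR = 1 − 1/RR.
PN = (1.57 − 1) / 1.57 = 0.57 / 1.57 ≈ 0.3631

PN ≈ 0.363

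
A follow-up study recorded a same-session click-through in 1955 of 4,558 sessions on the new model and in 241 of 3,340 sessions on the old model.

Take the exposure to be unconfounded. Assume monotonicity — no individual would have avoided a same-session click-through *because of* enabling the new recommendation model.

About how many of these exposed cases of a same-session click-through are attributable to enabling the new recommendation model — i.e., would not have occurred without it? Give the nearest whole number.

p₁ = P(outcome | exposed) = 1955/4558 = 0.42892
p₀ = P(outcome | unexposed) = 241/3340 = 0.072156
PN = (p₁ − p₀)/p₁ = (0.42892 − 0.072156) / 0.42892 ≈ 0.83177.
Attributable cases ≈ PN × (exposed cases) = 0.83177 × 1955 ≈ 1626.11.

about 1626 cases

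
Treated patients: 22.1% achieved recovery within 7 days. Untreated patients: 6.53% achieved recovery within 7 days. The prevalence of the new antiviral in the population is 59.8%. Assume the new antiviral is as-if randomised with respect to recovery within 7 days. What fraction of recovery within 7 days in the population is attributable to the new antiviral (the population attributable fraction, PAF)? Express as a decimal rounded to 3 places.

PAF ≈ 0.588

p₁ = 0.221, p₀ = 0.0653.
Overall risk P(Y=1) = π·p₁ + (1−π)·p₀ = 0.598×0.221 + 0.402×0.0653 = 0.15841.
Under exogeneity, PAF = [P(Y=1) − p₀] / P(Y=1).
PAF = (0.15841 − 0.0653) / 0.15841 ≈ 0.5878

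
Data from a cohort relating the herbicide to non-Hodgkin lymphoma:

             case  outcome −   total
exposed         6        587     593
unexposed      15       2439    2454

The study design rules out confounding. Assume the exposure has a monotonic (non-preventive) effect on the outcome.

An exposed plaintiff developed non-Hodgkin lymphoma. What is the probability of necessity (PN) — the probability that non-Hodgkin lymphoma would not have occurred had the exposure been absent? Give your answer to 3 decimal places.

p₁ = P(outcome | exposed) = 6/593 = 0.010118
p₀ = P(outcome | unexposed) = 15/2454 = 0.0061125
Under exogeneity and monotonicity, PN = (p₁ − p₀)/p₁.
PN = (0.010118 − 0.0061125) / 0.010118 ≈ 0.3959

PN ≈ 0.396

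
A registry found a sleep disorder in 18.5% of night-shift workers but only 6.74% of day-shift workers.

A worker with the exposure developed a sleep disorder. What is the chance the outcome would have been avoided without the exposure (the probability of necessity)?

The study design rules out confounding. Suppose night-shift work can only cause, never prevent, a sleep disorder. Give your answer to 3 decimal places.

p₁ = 0.185, p₀ = 0.0674.
Under exogeneity and monotonicity, PN = (p₁ − p₀) / p₁.
PN = (0.185 − 0.0674) / 0.185 = 0.1176 / 0.185 ≈ 0.6357

PN ≈ 0.636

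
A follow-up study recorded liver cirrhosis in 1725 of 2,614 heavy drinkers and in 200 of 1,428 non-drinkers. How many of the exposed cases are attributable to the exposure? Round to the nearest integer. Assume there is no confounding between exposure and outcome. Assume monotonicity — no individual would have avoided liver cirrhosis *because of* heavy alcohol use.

p₁ = P(outcome | exposed) = 1725/2614 = 0.65991
p₀ = P(outcome | unexposed) = 200/1428 = 0.14006
PN = (p₁ − p₀)/p₁ = (0.65991 − 0.14006) / 0.65991 ≈ 0.78776.
Attributable cases ≈ PN × (exposed cases) = 0.78776 × 1725 ≈ 1358.89.

about 1359 cases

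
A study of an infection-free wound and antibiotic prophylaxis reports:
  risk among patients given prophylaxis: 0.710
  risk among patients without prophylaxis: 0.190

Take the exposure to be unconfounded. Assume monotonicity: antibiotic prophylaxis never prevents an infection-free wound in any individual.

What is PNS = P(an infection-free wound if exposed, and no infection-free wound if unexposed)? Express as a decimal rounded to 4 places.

PNS ≈ 0.5200

Let p₁ = 0.71, p₀ = 0.19.
Under exogeneity and monotonicity, PNS = p₁ − p₀.
PNS = 0.71 − 0.19 = 0.52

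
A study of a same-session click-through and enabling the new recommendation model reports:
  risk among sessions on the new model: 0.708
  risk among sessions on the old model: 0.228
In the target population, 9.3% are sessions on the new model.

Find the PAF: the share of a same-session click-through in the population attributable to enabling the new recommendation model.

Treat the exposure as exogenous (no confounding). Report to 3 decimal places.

Let p₁ = 0.708, p₀ = 0.228.
Overall risk P(Y=1) = π·p₁ + (1−π)·p₀ = 0.093×0.708 + 0.907×0.228 = 0.27264.
Under exogeneity, PAF = [P(Y=1) − p₀] / P(Y=1).
PAF = (0.27264 − 0.228) / 0.27264 ≈ 0.1637

PAF ≈ 0.164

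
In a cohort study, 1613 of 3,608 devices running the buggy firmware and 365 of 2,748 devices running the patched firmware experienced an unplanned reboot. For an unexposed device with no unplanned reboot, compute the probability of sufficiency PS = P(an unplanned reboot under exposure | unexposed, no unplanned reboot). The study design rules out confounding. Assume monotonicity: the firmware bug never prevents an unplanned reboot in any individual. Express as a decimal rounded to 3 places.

p₁ = P(outcome | exposed) = 1613/3608 = 0.44706
p₀ = P(outcome | unexposed) = 365/2748 = 0.13282
Under exogeneity and monotonicity, PS = (p₁ − p₀) / (1 − p₀).
PS = (0.44706 − 0.13282) / (1 − 0.13282) = 0.31424 / 0.86718 ≈ 0.3624

PS ≈ 0.362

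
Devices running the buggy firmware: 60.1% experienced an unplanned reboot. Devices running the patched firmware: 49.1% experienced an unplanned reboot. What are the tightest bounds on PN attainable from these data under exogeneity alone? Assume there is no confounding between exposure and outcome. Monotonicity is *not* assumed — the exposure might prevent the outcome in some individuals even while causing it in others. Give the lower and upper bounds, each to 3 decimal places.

0.183 ≤ PN ≤ 0.847

p₁ = 0.601, p₀ = 0.491.
Under exogeneity alone the bounds on PN are max{0,(p₁−p₀)/p₁} ≤ PN ≤ min{1,(1−p₀)/p₁}.
  lower = (p₁ − p₀)/p₁ = 0.11 / 0.601 ≈ 0.1830
  upper = min{1, (1 − p₀)/p₁} = 0.509 / 0.601 ≈ 0.8469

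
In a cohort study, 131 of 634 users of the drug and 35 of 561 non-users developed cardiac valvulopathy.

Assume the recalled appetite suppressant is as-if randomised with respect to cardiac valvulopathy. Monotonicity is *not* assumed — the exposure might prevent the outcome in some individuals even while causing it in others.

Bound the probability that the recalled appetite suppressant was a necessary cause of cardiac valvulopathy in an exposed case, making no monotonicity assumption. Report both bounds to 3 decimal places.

0.698 ≤ PN ≤ 1.000

p₁ = P(outcome | exposed) = 131/634 = 0.20662
p₀ = P(outcome | unexposed) = 35/561 = 0.062389
Under exogeneity alone the bounds on PN are max{0,(p₁−p₀)/p₁} ≤ PN ≤ min{1,(1−p₀)/p₁}.
  lower = (p₁ − p₀)/p₁ = 0.14424 / 0.20662 ≈ 0.6981
  upper = min{1, (1 − p₀)/p₁} = 0.93761 / 0.20662 ≈ 4.5378 → capped at 1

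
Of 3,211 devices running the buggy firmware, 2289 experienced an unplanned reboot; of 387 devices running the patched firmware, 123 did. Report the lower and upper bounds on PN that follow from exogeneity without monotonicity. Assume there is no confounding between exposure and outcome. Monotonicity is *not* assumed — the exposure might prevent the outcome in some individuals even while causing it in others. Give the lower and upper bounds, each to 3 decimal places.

p₁ = P(outcome | exposed) = 2289/3211 = 0.71286
p₀ = P(outcome | unexposed) = 123/387 = 0.31783
Under exogeneity alone the bounds on PN are max{0,(p₁−p₀)/p₁} ≤ PN ≤ min{1,(1−p₀)/p₁}.
  lower = (p₁ − p₀)/p₁ = 0.39503 / 0.71286 ≈ 0.5542
  upper = min{1, (1 − p₀)/p₁} = 0.68217 / 0.71286 ≈ 0.9569

0.554 ≤ PN ≤ 0.957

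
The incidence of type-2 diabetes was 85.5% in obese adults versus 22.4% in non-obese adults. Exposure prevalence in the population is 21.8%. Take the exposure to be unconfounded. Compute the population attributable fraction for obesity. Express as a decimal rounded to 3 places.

p₁ = 0.855, p₀ = 0.224.
Overall risk P(Y=1) = π·p₁ + (1−π)·p₀ = 0.218×0.855 + 0.782×0.224 = 0.36156.
Under exogeneity, PAF = [P(Y=1) − p₀] / P(Y=1).
PAF = (0.36156 − 0.224) / 0.36156 ≈ 0.3805

PAF ≈ 0.380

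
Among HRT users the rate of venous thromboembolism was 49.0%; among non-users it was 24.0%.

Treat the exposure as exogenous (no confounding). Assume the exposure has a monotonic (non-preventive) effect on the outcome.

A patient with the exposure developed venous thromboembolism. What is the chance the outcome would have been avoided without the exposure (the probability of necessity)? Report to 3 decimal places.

p₁ = 0.49, p₀ = 0.24.
Under exogeneity and monotonicity, PN = (p₁ − p₀) / p₁.
PN = (0.49 − 0.24) / 0.49 = 0.25 / 0.49 ≈ 0.5102

PN ≈ 0.510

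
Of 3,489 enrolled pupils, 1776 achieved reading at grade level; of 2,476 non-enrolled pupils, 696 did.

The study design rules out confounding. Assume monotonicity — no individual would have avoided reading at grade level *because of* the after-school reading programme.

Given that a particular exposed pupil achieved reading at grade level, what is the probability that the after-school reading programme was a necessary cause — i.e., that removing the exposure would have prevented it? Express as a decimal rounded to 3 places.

PN ≈ 0.448

p₁ = P(outcome | exposed) = 1776/3489 = 0.50903
p₀ = P(outcome | unexposed) = 696/2476 = 0.2811
Under exogeneity and monotonicity, PN = (p₁ − p₀) / p₁.
PN = (0.50903 − 0.2811) / 0.50903 = 0.22793 / 0.50903 ≈ 0.4478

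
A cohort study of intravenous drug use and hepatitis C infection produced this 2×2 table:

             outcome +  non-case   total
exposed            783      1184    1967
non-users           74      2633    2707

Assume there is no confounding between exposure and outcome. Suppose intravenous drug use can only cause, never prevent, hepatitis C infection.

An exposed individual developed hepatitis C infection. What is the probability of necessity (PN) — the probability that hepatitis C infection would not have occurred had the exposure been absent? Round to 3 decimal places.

PN ≈ 0.931

p₁ = P(outcome | exposed) = 783/1967 = 0.39807
p₀ = P(outcome | unexposed) = 74/2707 = 0.027337
Under exogeneity and monotonicity, PN = (p₁ − p₀)/p₁.
PN = (0.39807 − 0.027337) / 0.39807 ≈ 0.9313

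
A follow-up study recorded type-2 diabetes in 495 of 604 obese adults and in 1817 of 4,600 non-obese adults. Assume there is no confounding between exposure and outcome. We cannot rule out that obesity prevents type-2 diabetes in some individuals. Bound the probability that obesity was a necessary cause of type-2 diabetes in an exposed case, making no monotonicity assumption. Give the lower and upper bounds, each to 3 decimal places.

p₁ = P(outcome | exposed) = 495/604 = 0.81954
p₀ = P(outcome | unexposed) = 1817/4600 = 0.395
Under exogeneity alone the bounds on PN are max{0,(p₁−p₀)/p₁} ≤ PN ≤ min{1,(1−p₀)/p₁}.
  lower = (p₁ − p₀)/p₁ = 0.42454 / 0.81954 ≈ 0.5180
  upper = min{1, (1 − p₀)/p₁} = 0.605 / 0.81954 ≈ 0.7382

0.518 ≤ PN ≤ 0.738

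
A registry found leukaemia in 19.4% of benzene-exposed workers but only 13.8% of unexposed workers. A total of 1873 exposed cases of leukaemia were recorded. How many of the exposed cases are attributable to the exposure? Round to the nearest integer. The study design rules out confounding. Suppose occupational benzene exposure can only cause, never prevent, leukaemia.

p₁ = 0.194, p₀ = 0.138.
PN = (p₁ − p₀)/p₁ = (0.194 − 0.138) / 0.194 ≈ 0.28866.
Attributable cases ≈ PN × (exposed cases) = 0.28866 × 1873 ≈ 540.66.

about 541 cases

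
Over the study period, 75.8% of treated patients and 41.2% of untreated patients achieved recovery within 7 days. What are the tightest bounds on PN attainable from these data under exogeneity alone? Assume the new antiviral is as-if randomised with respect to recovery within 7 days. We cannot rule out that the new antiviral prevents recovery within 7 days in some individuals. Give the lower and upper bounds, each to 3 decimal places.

0.456 ≤ PN ≤ 0.776

p₁ = 0.758, p₀ = 0.412.
Under exogeneity alone the bounds on PN are max{0,(p₁−p₀)/p₁} ≤ PN ≤ min{1,(1−p₀)/p₁}.
  lower = (p₁ − p₀)/p₁ = 0.346 / 0.758 ≈ 0.4565
  upper = min{1, (1 − p₀)/p₁} = 0.588 / 0.758 ≈ 0.7757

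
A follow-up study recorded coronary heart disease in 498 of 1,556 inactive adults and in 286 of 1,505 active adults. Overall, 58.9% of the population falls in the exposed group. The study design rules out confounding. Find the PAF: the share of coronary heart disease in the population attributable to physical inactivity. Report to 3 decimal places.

PAF ≈ 0.287

p₁ = P(outcome | exposed) = 498/1556 = 0.32005
p₀ = P(outcome | unexposed) = 286/1505 = 0.19003
Overall risk P(Y=1) = π·p₁ + (1−π)·p₀ = 0.589×0.32005 + 0.411×0.19003 = 0.26661.
Under exogeneity, PAF = [P(Y=1) − p₀] / P(Y=1).
PAF = (0.26661 − 0.19003) / 0.26661 ≈ 0.2872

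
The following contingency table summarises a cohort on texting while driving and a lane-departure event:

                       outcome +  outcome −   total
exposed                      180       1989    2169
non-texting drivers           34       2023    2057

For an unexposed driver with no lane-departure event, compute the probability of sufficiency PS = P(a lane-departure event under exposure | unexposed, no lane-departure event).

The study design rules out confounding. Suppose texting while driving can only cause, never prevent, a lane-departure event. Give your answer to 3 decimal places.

PS ≈ 0.068

p₁ = P(outcome | exposed) = 180/2169 = 0.082988
p₀ = P(outcome | unexposed) = 34/2057 = 0.016529
Under exogeneity and monotonicity, PS = (p₁ − p₀)/(1 − p₀).
PS = (0.082988 − 0.016529) / 0.98347 ≈ 0.0676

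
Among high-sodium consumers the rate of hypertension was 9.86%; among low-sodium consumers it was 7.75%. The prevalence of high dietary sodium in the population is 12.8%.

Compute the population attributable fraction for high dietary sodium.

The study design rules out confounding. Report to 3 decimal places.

PAF ≈ 0.034

p₁ = 0.0986, p₀ = 0.0775.
Overall risk P(Y=1) = π·p₁ + (1−π)·p₀ = 0.128×0.0986 + 0.872×0.0775 = 0.080201.
Under exogeneity, PAF = [P(Y=1) − p₀] / P(Y=1).
PAF = (0.080201 − 0.0775) / 0.080201 ≈ 0.0337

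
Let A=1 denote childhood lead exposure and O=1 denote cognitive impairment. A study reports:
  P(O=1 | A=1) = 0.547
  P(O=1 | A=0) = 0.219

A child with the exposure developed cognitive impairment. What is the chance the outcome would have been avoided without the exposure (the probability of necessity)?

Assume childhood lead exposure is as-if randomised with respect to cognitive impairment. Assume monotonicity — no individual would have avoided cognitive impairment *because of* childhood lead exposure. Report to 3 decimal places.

PN ≈ 0.600

Let p₁ = 0.547, p₀ = 0.219.
Under exogeneity and monotonicity, PN = (p₁ − p₀) / p₁.
PN = (0.547 − 0.219) / 0.547 = 0.328 / 0.547 ≈ 0.5996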